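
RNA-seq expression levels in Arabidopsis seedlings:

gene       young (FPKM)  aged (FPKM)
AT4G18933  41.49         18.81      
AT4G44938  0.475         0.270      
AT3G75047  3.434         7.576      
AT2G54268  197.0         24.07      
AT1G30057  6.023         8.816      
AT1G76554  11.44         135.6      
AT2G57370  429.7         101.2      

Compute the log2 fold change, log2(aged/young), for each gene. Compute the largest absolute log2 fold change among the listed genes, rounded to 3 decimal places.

3.567

log2(18.81/41.49) = -1.141  (AT4G18933)
log2(0.270/0.475) = -0.815  (AT4G44938)
log2(7.576/3.434) = 1.142  (AT3G75047)
log2(24.07/197.0) = -3.033  (AT2G54268)
log2(8.816/6.023) = 0.550  (AT1G30057)
log2(135.6/11.44) = 3.567  (AT1G76554)
log2(101.2/429.7) = -2.086  (AT2G57370)
The largest magnitude belongs to AT1G76554.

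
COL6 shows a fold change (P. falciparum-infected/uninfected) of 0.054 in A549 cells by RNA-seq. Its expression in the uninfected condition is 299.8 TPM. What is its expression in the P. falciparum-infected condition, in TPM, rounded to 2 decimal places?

P. falciparum-infected expression = 299.8 × 0.054 = 16.19

16.19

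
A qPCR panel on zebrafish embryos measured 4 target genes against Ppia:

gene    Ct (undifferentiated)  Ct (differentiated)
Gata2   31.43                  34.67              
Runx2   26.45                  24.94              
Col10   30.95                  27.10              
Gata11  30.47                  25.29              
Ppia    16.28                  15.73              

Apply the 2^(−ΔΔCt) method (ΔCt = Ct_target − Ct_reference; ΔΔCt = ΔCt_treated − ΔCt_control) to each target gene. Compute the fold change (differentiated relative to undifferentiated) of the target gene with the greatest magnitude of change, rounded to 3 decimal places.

24.761

Gata2: ΔΔCt = (34.67−15.73) − (31.43−16.28) = 18.94 − 15.15 = 3.79; fold change = 2^-3.79 = 0.072
Runx2: ΔΔCt = (24.94−15.73) − (26.45−16.28) = 9.21 − 10.17 = -0.96; fold change = 2^0.96 = 1.945
Col10: ΔΔCt = (27.10−15.73) − (30.95−16.28) = 11.37 − 14.67 = -3.30; fold change = 2^3.30 = 9.849
Gata11: ΔΔCt = (25.29−15.73) − (30.47−16.28) = 9.56 − 14.19 = -4.63; fold change = 2^4.63 = 24.761
Gata11 has the largest |ΔΔCt| = 4.63.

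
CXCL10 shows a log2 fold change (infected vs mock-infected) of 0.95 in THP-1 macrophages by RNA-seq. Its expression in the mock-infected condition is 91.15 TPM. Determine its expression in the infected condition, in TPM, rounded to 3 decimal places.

176.090

Fold change = 2^(0.95) = 1.9319
infected expression = 91.15 × 1.9319 = 176.090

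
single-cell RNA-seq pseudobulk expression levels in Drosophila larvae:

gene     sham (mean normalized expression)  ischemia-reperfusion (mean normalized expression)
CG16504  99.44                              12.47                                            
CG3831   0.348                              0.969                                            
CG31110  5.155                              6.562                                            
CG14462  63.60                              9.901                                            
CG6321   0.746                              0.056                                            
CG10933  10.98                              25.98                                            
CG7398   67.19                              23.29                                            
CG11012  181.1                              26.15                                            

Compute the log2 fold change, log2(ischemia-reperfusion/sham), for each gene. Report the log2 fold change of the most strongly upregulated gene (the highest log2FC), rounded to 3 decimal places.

1.477

log2(12.47/99.44) = -2.995  (CG16504)
log2(0.969/0.348) = 1.477  (CG3831)
log2(6.562/5.155) = 0.348  (CG31110)
log2(9.901/63.60) = -2.683  (CG14462)
log2(0.056/0.746) = -3.736  (CG6321)
log2(25.98/10.98) = 1.243  (CG10933)
log2(23.29/67.19) = -1.529  (CG7398)
log2(26.15/181.1) = -2.792  (CG11012)
CG3831 is most strongly upregulated.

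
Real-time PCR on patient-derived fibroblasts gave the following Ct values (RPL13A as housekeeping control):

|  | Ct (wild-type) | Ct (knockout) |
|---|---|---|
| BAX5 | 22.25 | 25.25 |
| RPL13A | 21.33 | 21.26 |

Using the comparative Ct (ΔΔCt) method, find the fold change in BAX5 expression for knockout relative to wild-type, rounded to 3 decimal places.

ΔCt(wild-type) = 22.250 − 21.330 = 0.920
ΔCt(knockout) = 25.250 − 21.260 = 3.990
ΔΔCt = 3.990 − 0.920 = 3.070
Fold change = 2^(−3.070) = 0.1191

0.119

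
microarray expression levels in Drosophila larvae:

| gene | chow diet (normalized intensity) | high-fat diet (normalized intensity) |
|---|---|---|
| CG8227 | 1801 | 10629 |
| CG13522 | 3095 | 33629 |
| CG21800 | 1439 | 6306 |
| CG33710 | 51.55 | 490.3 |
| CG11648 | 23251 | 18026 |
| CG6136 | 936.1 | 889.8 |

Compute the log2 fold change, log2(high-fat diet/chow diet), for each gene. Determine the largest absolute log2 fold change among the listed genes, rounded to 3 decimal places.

3.442

log2(10629/1801) = 2.561  (CG8227)
log2(33629/3095) = 3.442  (CG13522)
log2(6306/1439) = 2.132  (CG21800)
log2(490.3/51.55) = 3.250  (CG33710)
log2(18026/23251) = -0.367  (CG11648)
log2(889.8/936.1) = -0.073  (CG6136)
The largest magnitude belongs to CG13522.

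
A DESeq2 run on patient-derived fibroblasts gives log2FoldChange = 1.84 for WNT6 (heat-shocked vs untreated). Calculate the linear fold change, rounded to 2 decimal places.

Fold change = 2^(1.84) = 3.580

3.58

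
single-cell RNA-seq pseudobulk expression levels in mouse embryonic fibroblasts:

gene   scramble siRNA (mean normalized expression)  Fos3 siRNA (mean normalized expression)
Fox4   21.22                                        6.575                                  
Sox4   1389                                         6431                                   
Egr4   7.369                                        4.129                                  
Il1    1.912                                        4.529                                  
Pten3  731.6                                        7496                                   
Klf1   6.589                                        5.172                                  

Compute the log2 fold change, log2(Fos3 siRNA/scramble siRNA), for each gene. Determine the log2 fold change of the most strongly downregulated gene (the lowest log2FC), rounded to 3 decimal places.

-1.690

log2(6.575/21.22) = -1.690  (Fox4)
log2(6431/1389) = 2.211  (Sox4)
log2(4.129/7.369) = -0.836  (Egr4)
log2(4.529/1.912) = 1.244  (Il1)
log2(7496/731.6) = 3.357  (Pten3)
log2(5.172/6.589) = -0.349  (Klf1)
Fox4 is most strongly downregulated.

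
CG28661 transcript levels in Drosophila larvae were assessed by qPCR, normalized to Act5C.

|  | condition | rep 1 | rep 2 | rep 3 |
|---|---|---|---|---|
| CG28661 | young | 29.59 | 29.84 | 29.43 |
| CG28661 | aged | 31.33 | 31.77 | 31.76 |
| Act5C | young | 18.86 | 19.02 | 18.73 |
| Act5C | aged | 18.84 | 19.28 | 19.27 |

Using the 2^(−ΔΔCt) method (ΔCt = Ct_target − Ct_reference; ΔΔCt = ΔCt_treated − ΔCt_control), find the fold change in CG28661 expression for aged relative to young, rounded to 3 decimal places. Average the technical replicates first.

Mean Ct: CG28661 young 29.620; CG28661 aged 31.620; Act5C young 18.870; Act5C aged 19.130
ΔCt(young) = 29.620 − 18.870 = 10.750
ΔCt(aged) = 31.620 − 19.130 = 12.490
ΔΔCt = 12.490 − 10.750 = 1.740
Fold change = 2^(−1.740) = 0.2994

0.299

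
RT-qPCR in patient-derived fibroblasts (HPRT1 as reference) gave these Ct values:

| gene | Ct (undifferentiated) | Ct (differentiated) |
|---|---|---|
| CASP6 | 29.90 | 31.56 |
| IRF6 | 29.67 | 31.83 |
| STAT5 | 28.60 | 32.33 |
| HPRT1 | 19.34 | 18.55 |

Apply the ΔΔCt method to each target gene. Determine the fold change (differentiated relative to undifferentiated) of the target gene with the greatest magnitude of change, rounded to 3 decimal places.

CASP6: ΔΔCt = (31.56−18.55) − (29.90−19.34) = 13.01 − 10.56 = 2.45; fold change = 2^-2.45 = 0.183
IRF6: ΔΔCt = (31.83−18.55) − (29.67−19.34) = 13.28 − 10.33 = 2.95; fold change = 2^-2.95 = 0.129
STAT5: ΔΔCt = (32.33−18.55) − (28.60−19.34) = 13.78 − 9.26 = 4.52; fold change = 2^-4.52 = 0.044
STAT5 has the largest |ΔΔCt| = 4.52.

0.044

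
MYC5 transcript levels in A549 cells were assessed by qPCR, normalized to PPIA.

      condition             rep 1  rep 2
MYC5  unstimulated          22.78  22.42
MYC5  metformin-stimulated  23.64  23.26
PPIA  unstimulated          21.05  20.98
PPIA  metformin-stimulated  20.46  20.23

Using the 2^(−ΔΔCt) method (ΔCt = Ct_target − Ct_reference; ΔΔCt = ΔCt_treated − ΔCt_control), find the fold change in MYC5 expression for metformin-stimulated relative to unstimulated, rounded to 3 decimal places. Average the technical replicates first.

0.349

Mean Ct: MYC5 unstimulated 22.600; MYC5 metformin-stimulated 23.450; PPIA unstimulated 21.015; PPIA metformin-stimulated 20.345
ΔCt(unstimulated) = 22.600 − 21.015 = 1.585
ΔCt(metformin-stimulated) = 23.450 − 20.345 = 3.105
ΔΔCt = 3.105 − 1.585 = 1.520
Fold change = 2^(−1.520) = 0.3487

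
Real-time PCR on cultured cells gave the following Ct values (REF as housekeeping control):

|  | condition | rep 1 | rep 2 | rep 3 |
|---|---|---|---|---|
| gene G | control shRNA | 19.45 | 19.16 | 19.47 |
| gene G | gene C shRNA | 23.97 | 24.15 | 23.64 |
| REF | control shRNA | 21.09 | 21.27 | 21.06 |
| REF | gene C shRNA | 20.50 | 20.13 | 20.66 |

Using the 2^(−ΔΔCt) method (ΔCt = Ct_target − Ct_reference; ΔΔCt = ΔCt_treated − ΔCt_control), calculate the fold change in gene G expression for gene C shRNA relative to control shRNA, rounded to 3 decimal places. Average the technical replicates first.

Mean Ct: gene G control shRNA 19.360; gene G gene C shRNA 23.920; REF control shRNA 21.140; REF gene C shRNA 20.430
ΔCt(control shRNA) = 19.360 − 21.140 = -1.780
ΔCt(gene C shRNA) = 23.920 − 20.430 = 3.490
ΔΔCt = 3.490 − (-1.780) = 5.270
Fold change = 2^(−5.270) = 0.0259

0.026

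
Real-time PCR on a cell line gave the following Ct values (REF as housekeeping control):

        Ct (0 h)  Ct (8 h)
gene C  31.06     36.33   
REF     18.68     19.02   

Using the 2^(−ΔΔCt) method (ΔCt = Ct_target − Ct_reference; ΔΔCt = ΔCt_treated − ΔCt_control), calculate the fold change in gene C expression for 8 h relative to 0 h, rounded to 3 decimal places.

ΔCt(0 h) = 31.060 − 18.680 = 12.380
ΔCt(8 h) = 36.330 − 19.020 = 17.310
ΔΔCt = 17.310 − 12.380 = 4.930
Fold change = 2^(−4.930) = 0.0328

0.033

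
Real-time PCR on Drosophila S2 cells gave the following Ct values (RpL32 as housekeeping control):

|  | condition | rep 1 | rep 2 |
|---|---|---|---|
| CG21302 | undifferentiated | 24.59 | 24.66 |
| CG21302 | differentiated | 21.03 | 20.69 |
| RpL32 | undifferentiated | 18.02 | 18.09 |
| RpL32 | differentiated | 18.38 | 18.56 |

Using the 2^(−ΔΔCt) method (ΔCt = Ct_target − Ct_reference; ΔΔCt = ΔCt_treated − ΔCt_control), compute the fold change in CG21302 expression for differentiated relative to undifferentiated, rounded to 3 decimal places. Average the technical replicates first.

Mean Ct: CG21302 undifferentiated 24.625; CG21302 differentiated 20.860; RpL32 undifferentiated 18.055; RpL32 differentiated 18.470
ΔCt(undifferentiated) = 24.625 − 18.055 = 6.570
ΔCt(differentiated) = 20.860 − 18.470 = 2.390
ΔΔCt = 2.390 − 6.570 = -4.180
Fold change = 2^(−(-4.180)) = 2^4.180 = 18.1261

18.126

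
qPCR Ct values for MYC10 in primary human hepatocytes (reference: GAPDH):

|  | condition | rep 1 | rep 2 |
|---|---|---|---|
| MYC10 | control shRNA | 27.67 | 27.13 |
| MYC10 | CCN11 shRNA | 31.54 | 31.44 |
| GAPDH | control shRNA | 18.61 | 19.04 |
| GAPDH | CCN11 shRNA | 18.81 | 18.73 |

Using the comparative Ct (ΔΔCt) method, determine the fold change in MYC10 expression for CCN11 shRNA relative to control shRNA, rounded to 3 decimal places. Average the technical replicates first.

Mean Ct: MYC10 control shRNA 27.400; MYC10 CCN11 shRNA 31.490; GAPDH control shRNA 18.825; GAPDH CCN11 shRNA 18.770
ΔCt(control shRNA) = 27.400 − 18.825 = 8.575
ΔCt(CCN11 shRNA) = 31.490 − 18.770 = 12.720
ΔΔCt = 12.720 − 8.575 = 4.145
Fold change = 2^(−4.145) = 0.0565

0.057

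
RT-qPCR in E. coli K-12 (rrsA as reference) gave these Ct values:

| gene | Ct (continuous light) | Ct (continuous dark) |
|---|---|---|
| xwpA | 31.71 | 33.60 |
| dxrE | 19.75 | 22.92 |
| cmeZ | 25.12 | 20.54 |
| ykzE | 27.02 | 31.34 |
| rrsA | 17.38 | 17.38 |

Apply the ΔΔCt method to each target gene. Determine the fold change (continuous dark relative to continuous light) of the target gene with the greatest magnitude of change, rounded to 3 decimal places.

xwpA: ΔΔCt = (33.60−17.38) − (31.71−17.38) = 16.22 − 14.33 = 1.89; fold change = 2^-1.89 = 0.270
dxrE: ΔΔCt = (22.92−17.38) − (19.75−17.38) = 5.54 − 2.37 = 3.17; fold change = 2^-3.17 = 0.111
cmeZ: ΔΔCt = (20.54−17.38) − (25.12−17.38) = 3.16 − 7.74 = -4.58; fold change = 2^4.58 = 23.918
ykzE: ΔΔCt = (31.34−17.38) − (27.02−17.38) = 13.96 − 9.64 = 4.32; fold change = 2^-4.32 = 0.050
cmeZ has the largest |ΔΔCt| = 4.58.

23.918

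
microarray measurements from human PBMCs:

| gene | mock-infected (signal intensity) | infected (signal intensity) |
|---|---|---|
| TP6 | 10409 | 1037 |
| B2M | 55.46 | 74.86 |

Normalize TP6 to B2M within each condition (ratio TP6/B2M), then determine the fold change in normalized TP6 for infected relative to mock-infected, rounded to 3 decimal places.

TP6/B2M (mock-infected) = 10409 / 55.46 = 187.68
TP6/B2M (infected) = 1037 / 74.86 = 13.853
Fold change = 13.853 / 187.68 = 0.0738

0.074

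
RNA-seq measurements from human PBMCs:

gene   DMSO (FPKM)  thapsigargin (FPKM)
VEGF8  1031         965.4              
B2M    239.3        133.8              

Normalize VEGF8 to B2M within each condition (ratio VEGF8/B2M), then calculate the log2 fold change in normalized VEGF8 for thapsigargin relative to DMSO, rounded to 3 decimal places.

VEGF8/B2M (DMSO) = 1031 / 239.3 = 4.3084
VEGF8/B2M (thapsigargin) = 965.4 / 133.8 = 7.2152
Fold change = 7.2152 / 4.3084 = 1.6747
log2(1.6747) = 0.7439

0.744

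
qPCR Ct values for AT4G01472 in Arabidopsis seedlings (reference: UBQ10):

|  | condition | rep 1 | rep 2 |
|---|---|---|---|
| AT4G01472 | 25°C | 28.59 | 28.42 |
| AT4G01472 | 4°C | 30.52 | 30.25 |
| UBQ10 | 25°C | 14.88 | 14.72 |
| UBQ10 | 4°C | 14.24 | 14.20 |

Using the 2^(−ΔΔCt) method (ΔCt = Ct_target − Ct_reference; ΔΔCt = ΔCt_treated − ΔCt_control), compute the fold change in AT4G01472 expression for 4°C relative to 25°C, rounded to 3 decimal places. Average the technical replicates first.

Mean Ct: AT4G01472 25°C 28.505; AT4G01472 4°C 30.385; UBQ10 25°C 14.800; UBQ10 4°C 14.220
ΔCt(25°C) = 28.505 − 14.800 = 13.705
ΔCt(4°C) = 30.385 − 14.220 = 16.165
ΔΔCt = 16.165 − 13.705 = 2.460
Fold change = 2^(−2.460) = 0.1817

0.182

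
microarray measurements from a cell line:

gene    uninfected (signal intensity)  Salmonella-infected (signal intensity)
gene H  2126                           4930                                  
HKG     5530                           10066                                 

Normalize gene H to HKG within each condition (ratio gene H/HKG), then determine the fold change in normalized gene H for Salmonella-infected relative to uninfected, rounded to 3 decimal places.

1.274

gene H/HKG (uninfected) = 2126 / 5530 = 0.38445
gene H/HKG (Salmonella-infected) = 4930 / 10066 = 0.48977
Fold change = 0.48977 / 0.38445 = 1.2739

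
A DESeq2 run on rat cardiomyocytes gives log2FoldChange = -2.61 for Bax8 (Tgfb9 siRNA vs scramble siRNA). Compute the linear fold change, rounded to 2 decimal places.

Fold change = 2^(-2.61) = 0.164
That is, Bax8 drops to 16.4% of the scramble siRNA level.

0.16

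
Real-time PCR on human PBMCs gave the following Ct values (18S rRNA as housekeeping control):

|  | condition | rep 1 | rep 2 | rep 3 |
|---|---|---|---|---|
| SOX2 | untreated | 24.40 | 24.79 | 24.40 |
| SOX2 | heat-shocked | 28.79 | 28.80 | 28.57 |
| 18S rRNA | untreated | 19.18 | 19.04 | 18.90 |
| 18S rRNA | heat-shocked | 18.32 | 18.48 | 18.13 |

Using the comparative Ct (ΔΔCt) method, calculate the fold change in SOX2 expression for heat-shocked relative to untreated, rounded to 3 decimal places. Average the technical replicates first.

Mean Ct: SOX2 untreated 24.530; SOX2 heat-shocked 28.720; 18S rRNA untreated 19.040; 18S rRNA heat-shocked 18.310
ΔCt(untreated) = 24.530 − 19.040 = 5.490
ΔCt(heat-shocked) = 28.720 − 18.310 = 10.410
ΔΔCt = 10.410 − 5.490 = 4.920
Fold change = 2^(−4.920) = 0.0330

0.033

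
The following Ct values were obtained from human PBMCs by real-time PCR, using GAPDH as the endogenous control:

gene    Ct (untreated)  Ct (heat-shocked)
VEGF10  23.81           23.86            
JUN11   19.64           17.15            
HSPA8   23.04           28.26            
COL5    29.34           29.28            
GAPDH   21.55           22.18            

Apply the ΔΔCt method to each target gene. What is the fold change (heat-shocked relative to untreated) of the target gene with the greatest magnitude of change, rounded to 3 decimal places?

0.042

VEGF10: ΔΔCt = (23.86−22.18) − (23.81−21.55) = 1.68 − 2.26 = -0.58; fold change = 2^0.58 = 1.495
JUN11: ΔΔCt = (17.15−22.18) − (19.64−21.55) = -5.03 − (-1.91) = -3.12; fold change = 2^3.12 = 8.694
HSPA8: ΔΔCt = (28.26−22.18) − (23.04−21.55) = 6.08 − 1.49 = 4.59; fold change = 2^-4.59 = 0.042
COL5: ΔΔCt = (29.28−22.18) − (29.34−21.55) = 7.10 − 7.79 = -0.69; fold change = 2^0.69 = 1.613
HSPA8 has the largest |ΔΔCt| = 4.59.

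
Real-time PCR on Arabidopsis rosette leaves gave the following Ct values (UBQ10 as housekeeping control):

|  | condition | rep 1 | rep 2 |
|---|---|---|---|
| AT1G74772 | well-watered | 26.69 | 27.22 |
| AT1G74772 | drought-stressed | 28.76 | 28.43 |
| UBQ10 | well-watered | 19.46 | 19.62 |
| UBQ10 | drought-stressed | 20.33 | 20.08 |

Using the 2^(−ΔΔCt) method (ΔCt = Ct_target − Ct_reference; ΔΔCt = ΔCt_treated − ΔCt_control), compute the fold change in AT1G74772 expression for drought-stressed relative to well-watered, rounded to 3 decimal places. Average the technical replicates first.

Mean Ct: AT1G74772 well-watered 26.955; AT1G74772 drought-stressed 28.595; UBQ10 well-watered 19.540; UBQ10 drought-stressed 20.205
ΔCt(well-watered) = 26.955 − 19.540 = 7.415
ΔCt(drought-stressed) = 28.595 − 20.205 = 8.390
ΔΔCt = 8.390 − 7.415 = 0.975
Fold change = 2^(−0.975) = 0.5087

0.509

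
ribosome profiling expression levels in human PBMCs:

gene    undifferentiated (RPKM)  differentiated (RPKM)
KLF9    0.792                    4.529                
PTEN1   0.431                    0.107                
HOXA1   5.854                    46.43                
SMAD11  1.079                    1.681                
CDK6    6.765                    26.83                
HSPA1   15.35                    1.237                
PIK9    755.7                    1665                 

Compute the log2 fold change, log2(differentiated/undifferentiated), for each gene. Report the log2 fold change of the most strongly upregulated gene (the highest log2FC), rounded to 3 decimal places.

2.988

log2(4.529/0.792) = 2.516  (KLF9)
log2(0.107/0.431) = -2.010  (PTEN1)
log2(46.43/5.854) = 2.988  (HOXA1)
log2(1.681/1.079) = 0.640  (SMAD11)
log2(26.83/6.765) = 1.988  (CDK6)
log2(1.237/15.35) = -3.633  (HSPA1)
log2(1665/755.7) = 1.140  (PIK9)
HOXA1 is most strongly upregulated.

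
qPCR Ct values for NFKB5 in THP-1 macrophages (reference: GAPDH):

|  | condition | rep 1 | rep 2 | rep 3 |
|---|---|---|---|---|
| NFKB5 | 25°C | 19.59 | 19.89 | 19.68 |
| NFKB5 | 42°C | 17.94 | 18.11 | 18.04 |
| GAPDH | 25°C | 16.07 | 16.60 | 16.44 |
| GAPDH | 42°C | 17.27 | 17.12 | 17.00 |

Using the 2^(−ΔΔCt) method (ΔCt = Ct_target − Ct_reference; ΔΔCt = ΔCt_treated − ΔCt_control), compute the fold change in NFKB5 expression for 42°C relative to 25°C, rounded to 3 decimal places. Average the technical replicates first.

5.464

Mean Ct: NFKB5 25°C 19.720; NFKB5 42°C 18.030; GAPDH 25°C 16.370; GAPDH 42°C 17.130
ΔCt(25°C) = 19.720 − 16.370 = 3.350
ΔCt(42°C) = 18.030 − 17.130 = 0.900
ΔΔCt = 0.900 − 3.350 = -2.450
Fold change = 2^(−(-2.450)) = 2^2.450 = 5.4642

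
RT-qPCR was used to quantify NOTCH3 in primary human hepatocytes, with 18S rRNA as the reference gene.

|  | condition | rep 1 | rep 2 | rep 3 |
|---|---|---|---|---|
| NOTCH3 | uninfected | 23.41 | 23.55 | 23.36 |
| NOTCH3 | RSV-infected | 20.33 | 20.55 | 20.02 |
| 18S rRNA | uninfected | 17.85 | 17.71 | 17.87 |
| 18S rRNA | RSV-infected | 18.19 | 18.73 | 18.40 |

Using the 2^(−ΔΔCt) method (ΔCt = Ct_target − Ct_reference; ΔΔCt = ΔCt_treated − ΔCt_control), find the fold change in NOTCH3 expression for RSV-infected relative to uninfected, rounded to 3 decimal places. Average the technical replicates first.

13.642

Mean Ct: NOTCH3 uninfected 23.440; NOTCH3 RSV-infected 20.300; 18S rRNA uninfected 17.810; 18S rRNA RSV-infected 18.440
ΔCt(uninfected) = 23.440 − 17.810 = 5.630
ΔCt(RSV-infected) = 20.300 − 18.440 = 1.860
ΔΔCt = 1.860 − 5.630 = -3.770
Fold change = 2^(−(-3.770)) = 2^3.770 = 13.6422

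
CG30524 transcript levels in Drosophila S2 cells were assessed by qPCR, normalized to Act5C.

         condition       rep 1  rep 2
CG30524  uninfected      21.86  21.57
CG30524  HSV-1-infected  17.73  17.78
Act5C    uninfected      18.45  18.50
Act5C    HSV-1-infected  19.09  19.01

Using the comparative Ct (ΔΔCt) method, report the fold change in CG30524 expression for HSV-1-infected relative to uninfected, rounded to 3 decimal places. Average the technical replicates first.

Mean Ct: CG30524 uninfected 21.715; CG30524 HSV-1-infected 17.755; Act5C uninfected 18.475; Act5C HSV-1-infected 19.050
ΔCt(uninfected) = 21.715 − 18.475 = 3.240
ΔCt(HSV-1-infected) = 17.755 − 19.050 = -1.295
ΔΔCt = -1.295 − 3.240 = -4.535
Fold change = 2^(−(-4.535)) = 2^4.535 = 23.1831

23.183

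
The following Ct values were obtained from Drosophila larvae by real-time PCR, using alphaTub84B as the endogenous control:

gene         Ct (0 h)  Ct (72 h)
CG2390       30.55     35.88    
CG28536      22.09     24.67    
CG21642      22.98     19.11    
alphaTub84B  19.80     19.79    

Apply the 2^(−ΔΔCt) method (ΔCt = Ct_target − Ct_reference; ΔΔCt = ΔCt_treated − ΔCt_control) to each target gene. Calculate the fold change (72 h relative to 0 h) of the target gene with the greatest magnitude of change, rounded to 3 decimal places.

CG2390: ΔΔCt = (35.88−19.79) − (30.55−19.80) = 16.09 − 10.75 = 5.34; fold change = 2^-5.34 = 0.025
CG28536: ΔΔCt = (24.67−19.79) − (22.09−19.80) = 4.88 − 2.29 = 2.59; fold change = 2^-2.59 = 0.166
CG21642: ΔΔCt = (19.11−19.79) − (22.98−19.80) = -0.68 − 3.18 = -3.86; fold change = 2^3.86 = 14.520
CG2390 has the largest |ΔΔCt| = 5.34.

0.025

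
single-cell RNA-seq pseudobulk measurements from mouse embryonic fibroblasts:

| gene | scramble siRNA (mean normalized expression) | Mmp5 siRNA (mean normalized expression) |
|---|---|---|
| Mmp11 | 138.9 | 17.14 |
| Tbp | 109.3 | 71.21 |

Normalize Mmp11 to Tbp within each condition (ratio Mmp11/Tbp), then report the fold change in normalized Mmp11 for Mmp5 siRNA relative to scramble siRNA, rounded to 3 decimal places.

Mmp11/Tbp (scramble siRNA) = 138.9 / 109.3 = 1.2708
Mmp11/Tbp (Mmp5 siRNA) = 17.14 / 71.21 = 0.2407
Fold change = 0.2407 / 1.2708 = 0.1894

0.189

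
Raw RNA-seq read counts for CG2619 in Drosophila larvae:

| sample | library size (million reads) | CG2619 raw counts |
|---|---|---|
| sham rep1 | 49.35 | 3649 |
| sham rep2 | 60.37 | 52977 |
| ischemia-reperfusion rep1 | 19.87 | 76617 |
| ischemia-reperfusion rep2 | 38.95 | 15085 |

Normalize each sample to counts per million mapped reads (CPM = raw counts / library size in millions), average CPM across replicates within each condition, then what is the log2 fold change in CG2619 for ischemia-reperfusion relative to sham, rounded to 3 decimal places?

2.157

CPM(sham rep1) = 3649 / 49.35 = 73.9412
CPM(sham rep2) = 52977 / 60.37 = 877.5385
CPM(ischemia-reperfusion rep1) = 76617 / 19.87 = 3855.9134
CPM(ischemia-reperfusion rep2) = 15085 / 38.95 = 387.2914
mean CPM(sham) = 475.7399; mean CPM(ischemia-reperfusion) = 2121.6024
Fold change = 2121.6024 / 475.7399 = 4.45959
log2(4.45959) = 2.1569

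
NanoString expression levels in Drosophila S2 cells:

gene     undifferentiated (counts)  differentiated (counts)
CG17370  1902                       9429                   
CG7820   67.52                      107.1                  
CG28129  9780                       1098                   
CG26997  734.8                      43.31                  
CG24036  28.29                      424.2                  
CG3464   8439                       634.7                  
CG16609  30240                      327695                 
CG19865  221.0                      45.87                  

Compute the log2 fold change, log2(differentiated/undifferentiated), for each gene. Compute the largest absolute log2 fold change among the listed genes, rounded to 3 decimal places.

4.085

log2(9429/1902) = 2.310  (CG17370)
log2(107.1/67.52) = 0.666  (CG7820)
log2(1098/9780) = -3.155  (CG28129)
log2(43.31/734.8) = -4.085  (CG26997)
log2(424.2/28.29) = 3.906  (CG24036)
log2(634.7/8439) = -3.733  (CG3464)
log2(327695/30240) = 3.438  (CG16609)
log2(45.87/221.0) = -2.268  (CG19865)
The largest magnitude belongs to CG26997.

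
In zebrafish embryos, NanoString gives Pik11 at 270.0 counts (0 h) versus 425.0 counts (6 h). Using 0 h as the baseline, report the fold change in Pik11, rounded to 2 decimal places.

Fold change = 425.0 / 270.0 = 1.574
Pik11 is upregulated.

1.57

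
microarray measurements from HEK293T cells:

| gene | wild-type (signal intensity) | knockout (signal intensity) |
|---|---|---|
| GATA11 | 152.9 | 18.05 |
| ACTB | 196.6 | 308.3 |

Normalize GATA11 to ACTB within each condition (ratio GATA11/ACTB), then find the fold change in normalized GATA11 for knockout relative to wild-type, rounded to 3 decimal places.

0.075

GATA11/ACTB (wild-type) = 152.9 / 196.6 = 0.77772
GATA11/ACTB (knockout) = 18.05 / 308.3 = 0.058547
Fold change = 0.058547 / 0.77772 = 0.0753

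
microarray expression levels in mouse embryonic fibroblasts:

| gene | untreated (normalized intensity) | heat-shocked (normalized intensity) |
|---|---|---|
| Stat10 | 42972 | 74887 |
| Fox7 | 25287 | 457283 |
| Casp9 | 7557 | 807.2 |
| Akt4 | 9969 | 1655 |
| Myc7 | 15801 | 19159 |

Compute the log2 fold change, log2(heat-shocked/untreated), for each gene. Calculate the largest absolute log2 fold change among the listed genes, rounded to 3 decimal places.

4.177

log2(74887/42972) = 0.801  (Stat10)
log2(457283/25287) = 4.177  (Fox7)
log2(807.2/7557) = -3.227  (Casp9)
log2(1655/9969) = -2.591  (Akt4)
log2(19159/15801) = 0.278  (Myc7)
The largest magnitude belongs to Fox7.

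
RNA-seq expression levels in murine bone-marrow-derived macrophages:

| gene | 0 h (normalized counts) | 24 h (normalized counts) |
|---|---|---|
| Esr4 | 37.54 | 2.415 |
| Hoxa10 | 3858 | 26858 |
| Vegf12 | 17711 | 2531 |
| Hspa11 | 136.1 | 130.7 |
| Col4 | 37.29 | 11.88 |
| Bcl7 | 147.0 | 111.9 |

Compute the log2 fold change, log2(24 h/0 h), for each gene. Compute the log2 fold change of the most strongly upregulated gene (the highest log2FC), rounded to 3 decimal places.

log2(2.415/37.54) = -3.958  (Esr4)
log2(26858/3858) = 2.799  (Hoxa10)
log2(2531/17711) = -2.807  (Vegf12)
log2(130.7/136.1) = -0.058  (Hspa11)
log2(11.88/37.29) = -1.650  (Col4)
log2(111.9/147.0) = -0.394  (Bcl7)
Hoxa10 is most strongly upregulated.

2.799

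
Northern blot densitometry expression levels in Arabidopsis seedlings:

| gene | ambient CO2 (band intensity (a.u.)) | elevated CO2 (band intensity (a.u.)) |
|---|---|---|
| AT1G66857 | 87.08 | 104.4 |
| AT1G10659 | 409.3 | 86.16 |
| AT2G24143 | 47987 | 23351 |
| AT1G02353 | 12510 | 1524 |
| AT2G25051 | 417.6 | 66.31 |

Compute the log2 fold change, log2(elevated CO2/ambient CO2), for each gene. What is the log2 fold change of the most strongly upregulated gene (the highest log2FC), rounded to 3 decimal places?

log2(104.4/87.08) = 0.262  (AT1G66857)
log2(86.16/409.3) = -2.248  (AT1G10659)
log2(23351/47987) = -1.039  (AT2G24143)
log2(1524/12510) = -3.037  (AT1G02353)
log2(66.31/417.6) = -2.655  (AT2G25051)
AT1G66857 is most strongly upregulated.

0.262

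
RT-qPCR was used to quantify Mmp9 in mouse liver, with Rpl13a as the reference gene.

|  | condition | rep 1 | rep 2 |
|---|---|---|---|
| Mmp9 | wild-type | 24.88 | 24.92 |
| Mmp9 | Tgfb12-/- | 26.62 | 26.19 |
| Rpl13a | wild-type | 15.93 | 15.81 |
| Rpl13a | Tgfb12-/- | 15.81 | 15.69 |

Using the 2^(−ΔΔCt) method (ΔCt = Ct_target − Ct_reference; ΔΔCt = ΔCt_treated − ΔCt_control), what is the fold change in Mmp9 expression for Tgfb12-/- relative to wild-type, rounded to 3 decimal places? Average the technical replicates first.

0.324

Mean Ct: Mmp9 wild-type 24.900; Mmp9 Tgfb12-/- 26.405; Rpl13a wild-type 15.870; Rpl13a Tgfb12-/- 15.750
ΔCt(wild-type) = 24.900 − 15.870 = 9.030
ΔCt(Tgfb12-/-) = 26.405 − 15.750 = 10.655
ΔΔCt = 10.655 − 9.030 = 1.625
Fold change = 2^(−1.625) = 0.3242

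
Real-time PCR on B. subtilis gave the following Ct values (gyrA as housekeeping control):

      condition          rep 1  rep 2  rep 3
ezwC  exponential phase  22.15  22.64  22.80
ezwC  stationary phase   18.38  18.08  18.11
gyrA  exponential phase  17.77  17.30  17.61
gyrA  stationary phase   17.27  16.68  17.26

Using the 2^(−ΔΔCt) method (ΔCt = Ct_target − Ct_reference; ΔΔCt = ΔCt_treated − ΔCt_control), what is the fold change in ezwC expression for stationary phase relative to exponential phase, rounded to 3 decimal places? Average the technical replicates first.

Mean Ct: ezwC exponential phase 22.530; ezwC stationary phase 18.190; gyrA exponential phase 17.560; gyrA stationary phase 17.070
ΔCt(exponential phase) = 22.530 − 17.560 = 4.970
ΔCt(stationary phase) = 18.190 − 17.070 = 1.120
ΔΔCt = 1.120 − 4.970 = -3.850
Fold change = 2^(−(-3.850)) = 2^3.850 = 14.4200

14.420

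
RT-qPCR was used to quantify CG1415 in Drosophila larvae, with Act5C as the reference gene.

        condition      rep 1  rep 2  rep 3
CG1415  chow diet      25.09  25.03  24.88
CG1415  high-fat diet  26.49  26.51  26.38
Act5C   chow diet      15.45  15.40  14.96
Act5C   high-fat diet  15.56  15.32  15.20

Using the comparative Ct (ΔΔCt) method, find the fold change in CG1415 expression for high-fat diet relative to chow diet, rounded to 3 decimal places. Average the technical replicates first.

Mean Ct: CG1415 chow diet 25.000; CG1415 high-fat diet 26.460; Act5C chow diet 15.270; Act5C high-fat diet 15.360
ΔCt(chow diet) = 25.000 − 15.270 = 9.730
ΔCt(high-fat diet) = 26.460 − 15.360 = 11.100
ΔΔCt = 11.100 − 9.730 = 1.370
Fold change = 2^(−1.370) = 0.3869

0.387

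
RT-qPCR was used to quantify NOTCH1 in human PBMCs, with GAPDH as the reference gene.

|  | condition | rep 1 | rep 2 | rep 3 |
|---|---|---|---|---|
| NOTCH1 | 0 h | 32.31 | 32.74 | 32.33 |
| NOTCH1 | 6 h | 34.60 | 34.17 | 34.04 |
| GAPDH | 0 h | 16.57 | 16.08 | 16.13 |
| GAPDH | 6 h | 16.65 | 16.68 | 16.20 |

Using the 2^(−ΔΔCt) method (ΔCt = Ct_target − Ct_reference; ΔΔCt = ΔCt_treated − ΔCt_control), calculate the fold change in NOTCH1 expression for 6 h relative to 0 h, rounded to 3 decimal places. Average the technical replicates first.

Mean Ct: NOTCH1 0 h 32.460; NOTCH1 6 h 34.270; GAPDH 0 h 16.260; GAPDH 6 h 16.510
ΔCt(0 h) = 32.460 − 16.260 = 16.200
ΔCt(6 h) = 34.270 − 16.510 = 17.760
ΔΔCt = 17.760 − 16.200 = 1.560
Fold change = 2^(−1.560) = 0.3392

0.339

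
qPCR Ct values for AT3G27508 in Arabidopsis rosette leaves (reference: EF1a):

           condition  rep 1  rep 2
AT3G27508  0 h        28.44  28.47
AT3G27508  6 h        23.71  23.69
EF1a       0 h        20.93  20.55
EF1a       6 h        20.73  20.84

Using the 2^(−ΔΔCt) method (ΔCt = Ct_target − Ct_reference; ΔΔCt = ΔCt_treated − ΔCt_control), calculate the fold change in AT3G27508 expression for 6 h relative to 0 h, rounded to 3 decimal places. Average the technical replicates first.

Mean Ct: AT3G27508 0 h 28.455; AT3G27508 6 h 23.700; EF1a 0 h 20.740; EF1a 6 h 20.785
ΔCt(0 h) = 28.455 − 20.740 = 7.715
ΔCt(6 h) = 23.700 − 20.785 = 2.915
ΔΔCt = 2.915 − 7.715 = -4.800
Fold change = 2^(−(-4.800)) = 2^4.800 = 27.8576

27.858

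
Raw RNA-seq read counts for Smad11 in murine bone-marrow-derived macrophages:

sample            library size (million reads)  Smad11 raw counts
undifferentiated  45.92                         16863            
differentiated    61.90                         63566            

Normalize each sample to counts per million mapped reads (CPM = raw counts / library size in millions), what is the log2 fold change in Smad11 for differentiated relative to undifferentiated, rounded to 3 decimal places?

CPM(undifferentiated) = 16863 / 45.92 = 367.2256
CPM(differentiated) = 63566 / 61.90 = 1026.9144
Fold change = 1026.9144 / 367.2256 = 2.79641
log2(2.79641) = 1.4836

1.484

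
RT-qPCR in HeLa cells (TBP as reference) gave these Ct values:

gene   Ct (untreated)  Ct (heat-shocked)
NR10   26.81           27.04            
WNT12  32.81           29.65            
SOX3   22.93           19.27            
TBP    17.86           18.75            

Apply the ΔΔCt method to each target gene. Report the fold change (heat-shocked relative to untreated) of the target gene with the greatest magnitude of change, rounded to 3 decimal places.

23.425

NR10: ΔΔCt = (27.04−18.75) − (26.81−17.86) = 8.29 − 8.95 = -0.66; fold change = 2^0.66 = 1.580
WNT12: ΔΔCt = (29.65−18.75) − (32.81−17.86) = 10.90 − 14.95 = -4.05; fold change = 2^4.05 = 16.564
SOX3: ΔΔCt = (19.27−18.75) − (22.93−17.86) = 0.52 − 5.07 = -4.55; fold change = 2^4.55 = 23.425
SOX3 has the largest |ΔΔCt| = 4.55.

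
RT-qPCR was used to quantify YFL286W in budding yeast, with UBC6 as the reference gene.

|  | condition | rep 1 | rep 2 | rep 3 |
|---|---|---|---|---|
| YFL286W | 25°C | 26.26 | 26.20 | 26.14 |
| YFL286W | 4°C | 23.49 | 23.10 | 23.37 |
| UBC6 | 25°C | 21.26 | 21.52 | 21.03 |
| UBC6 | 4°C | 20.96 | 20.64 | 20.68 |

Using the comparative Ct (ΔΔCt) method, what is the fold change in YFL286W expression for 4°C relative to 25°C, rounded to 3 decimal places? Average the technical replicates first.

Mean Ct: YFL286W 25°C 26.200; YFL286W 4°C 23.320; UBC6 25°C 21.270; UBC6 4°C 20.760
ΔCt(25°C) = 26.200 − 21.270 = 4.930
ΔCt(4°C) = 23.320 − 20.760 = 2.560
ΔΔCt = 2.560 − 4.930 = -2.370
Fold change = 2^(−(-2.370)) = 2^2.370 = 5.1694

5.169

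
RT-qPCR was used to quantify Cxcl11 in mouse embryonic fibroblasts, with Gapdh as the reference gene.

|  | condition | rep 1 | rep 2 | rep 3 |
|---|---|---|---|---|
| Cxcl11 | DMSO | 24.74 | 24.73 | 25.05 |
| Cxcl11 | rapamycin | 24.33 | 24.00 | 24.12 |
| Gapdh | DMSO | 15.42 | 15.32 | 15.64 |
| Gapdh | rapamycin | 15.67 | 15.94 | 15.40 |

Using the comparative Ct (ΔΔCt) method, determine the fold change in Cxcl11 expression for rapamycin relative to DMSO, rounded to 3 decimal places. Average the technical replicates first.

Mean Ct: Cxcl11 DMSO 24.840; Cxcl11 rapamycin 24.150; Gapdh DMSO 15.460; Gapdh rapamycin 15.670
ΔCt(DMSO) = 24.840 − 15.460 = 9.380
ΔCt(rapamycin) = 24.150 − 15.670 = 8.480
ΔΔCt = 8.480 − 9.380 = -0.900
Fold change = 2^(−(-0.900)) = 2^0.900 = 1.8661

1.866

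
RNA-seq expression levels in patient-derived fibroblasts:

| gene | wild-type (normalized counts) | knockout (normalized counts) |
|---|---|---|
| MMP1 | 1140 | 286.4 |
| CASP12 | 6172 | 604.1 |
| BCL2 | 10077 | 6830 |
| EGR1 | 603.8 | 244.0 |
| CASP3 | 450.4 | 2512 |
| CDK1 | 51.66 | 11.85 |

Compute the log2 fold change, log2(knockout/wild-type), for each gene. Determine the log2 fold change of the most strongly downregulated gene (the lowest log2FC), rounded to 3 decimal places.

-3.353

log2(286.4/1140) = -1.993  (MMP1)
log2(604.1/6172) = -3.353  (CASP12)
log2(6830/10077) = -0.561  (BCL2)
log2(244.0/603.8) = -1.307  (EGR1)
log2(2512/450.4) = 2.480  (CASP3)
log2(11.85/51.66) = -2.124  (CDK1)
CASP12 is most strongly downregulated.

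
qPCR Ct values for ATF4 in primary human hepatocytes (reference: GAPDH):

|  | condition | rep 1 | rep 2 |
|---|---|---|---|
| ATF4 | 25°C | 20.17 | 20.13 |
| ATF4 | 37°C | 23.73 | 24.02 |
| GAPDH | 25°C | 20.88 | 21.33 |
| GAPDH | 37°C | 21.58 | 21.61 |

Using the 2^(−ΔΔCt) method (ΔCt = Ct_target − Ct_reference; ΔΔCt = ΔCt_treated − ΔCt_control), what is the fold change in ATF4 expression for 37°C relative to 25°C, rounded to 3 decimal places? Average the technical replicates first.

0.106

Mean Ct: ATF4 25°C 20.150; ATF4 37°C 23.875; GAPDH 25°C 21.105; GAPDH 37°C 21.595
ΔCt(25°C) = 20.150 − 21.105 = -0.955
ΔCt(37°C) = 23.875 − 21.595 = 2.280
ΔΔCt = 2.280 − (-0.955) = 3.235
Fold change = 2^(−3.235) = 0.1062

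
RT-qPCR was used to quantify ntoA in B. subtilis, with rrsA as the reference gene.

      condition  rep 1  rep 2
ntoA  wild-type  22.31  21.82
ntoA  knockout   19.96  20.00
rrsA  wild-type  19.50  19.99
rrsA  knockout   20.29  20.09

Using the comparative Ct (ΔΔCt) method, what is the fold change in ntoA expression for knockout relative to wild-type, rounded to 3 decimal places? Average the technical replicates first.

5.776

Mean Ct: ntoA wild-type 22.065; ntoA knockout 19.980; rrsA wild-type 19.745; rrsA knockout 20.190
ΔCt(wild-type) = 22.065 − 19.745 = 2.320
ΔCt(knockout) = 19.980 − 20.190 = -0.210
ΔΔCt = -0.210 − 2.320 = -2.530
Fold change = 2^(−(-2.530)) = 2^2.530 = 5.7757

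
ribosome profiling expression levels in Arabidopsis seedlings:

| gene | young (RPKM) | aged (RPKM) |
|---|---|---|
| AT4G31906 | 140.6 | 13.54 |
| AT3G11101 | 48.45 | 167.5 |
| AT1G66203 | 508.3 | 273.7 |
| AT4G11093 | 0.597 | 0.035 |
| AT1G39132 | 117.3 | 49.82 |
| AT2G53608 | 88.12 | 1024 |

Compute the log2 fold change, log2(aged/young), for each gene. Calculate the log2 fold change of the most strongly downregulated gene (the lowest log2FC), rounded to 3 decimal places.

-4.092

log2(13.54/140.6) = -3.376  (AT4G31906)
log2(167.5/48.45) = 1.790  (AT3G11101)
log2(273.7/508.3) = -0.893  (AT1G66203)
log2(0.035/0.597) = -4.092  (AT4G11093)
log2(49.82/117.3) = -1.235  (AT1G39132)
log2(1024/88.12) = 3.539  (AT2G53608)
AT4G11093 is most strongly downregulated.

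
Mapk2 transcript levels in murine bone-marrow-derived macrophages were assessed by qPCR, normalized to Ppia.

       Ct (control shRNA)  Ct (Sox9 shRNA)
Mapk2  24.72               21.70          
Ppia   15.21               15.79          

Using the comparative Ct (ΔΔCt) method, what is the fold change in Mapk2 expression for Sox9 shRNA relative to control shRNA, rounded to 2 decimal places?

ΔCt(control shRNA) = 24.720 − 15.210 = 9.510
ΔCt(Sox9 shRNA) = 21.700 − 15.790 = 5.910
ΔΔCt = 5.910 − 9.510 = -3.600
Fold change = 2^(−(-3.600)) = 2^3.600 = 12.126

12.13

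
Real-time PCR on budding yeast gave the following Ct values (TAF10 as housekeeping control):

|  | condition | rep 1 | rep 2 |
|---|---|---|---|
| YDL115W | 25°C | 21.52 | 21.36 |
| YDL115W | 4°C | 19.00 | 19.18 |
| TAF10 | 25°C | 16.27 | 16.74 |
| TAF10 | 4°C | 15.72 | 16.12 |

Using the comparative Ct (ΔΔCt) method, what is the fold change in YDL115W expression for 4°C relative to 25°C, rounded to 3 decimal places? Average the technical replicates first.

Mean Ct: YDL115W 25°C 21.440; YDL115W 4°C 19.090; TAF10 25°C 16.505; TAF10 4°C 15.920
ΔCt(25°C) = 21.440 − 16.505 = 4.935
ΔCt(4°C) = 19.090 − 15.920 = 3.170
ΔΔCt = 3.170 − 4.935 = -1.765
Fold change = 2^(−(-1.765)) = 2^1.765 = 3.3987

3.399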